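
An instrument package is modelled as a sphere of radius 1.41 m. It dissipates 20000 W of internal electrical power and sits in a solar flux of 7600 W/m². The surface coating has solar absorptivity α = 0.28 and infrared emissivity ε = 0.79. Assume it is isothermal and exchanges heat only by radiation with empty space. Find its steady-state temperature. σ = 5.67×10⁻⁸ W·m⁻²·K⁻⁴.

T ≈ 415 K

At steady state, absorbed solar power + internal power = radiated power.
Absorbed: α·S·A_cross = 0.28·7600·6.246 = 13290 W (cross-section πr²).
Total input = 13290 + 20000 = 33290 W.
Radiated: εσ·A_surf·T⁴ with A_surf = 4πr² = 24.98 m².
T⁴ = 33290/(0.79·5.67×10⁻⁸·24.98) = 2.975×10¹⁰ K⁴.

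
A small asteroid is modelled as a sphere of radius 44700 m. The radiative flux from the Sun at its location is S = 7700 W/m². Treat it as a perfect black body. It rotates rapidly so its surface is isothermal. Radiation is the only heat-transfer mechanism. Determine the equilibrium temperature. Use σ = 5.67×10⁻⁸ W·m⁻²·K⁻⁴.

At equilibrium, absorbed power = emitted power.
Absorbing cross-section = πr² = 6.277×10⁹ m²; emitting surface = 4πr² = 2.511×10¹⁰ m² (ratio 4).
S·A_cross = εσ·A_surf·T⁴  ⇒  T⁴ = S/(4σ).
T⁴ = 1.00·7700/(4·5.67×10⁻⁸) = 3.395×10¹⁰ K⁴.
T = (3.395×10¹⁰)^(1/4).

T ≈ 429 K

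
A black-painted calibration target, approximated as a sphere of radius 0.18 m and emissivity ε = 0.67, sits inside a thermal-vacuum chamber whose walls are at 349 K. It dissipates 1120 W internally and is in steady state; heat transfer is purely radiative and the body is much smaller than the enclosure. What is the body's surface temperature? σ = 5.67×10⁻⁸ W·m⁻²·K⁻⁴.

T ≈ 543 K

For a small grey body in a large enclosure, net radiated power = εσA(T⁴ − T_w⁴).
Steady state: P = εσA(T⁴ − T_w⁴) with A = 4πr² = 0.4072 m².
T⁴ = P/(εσA) + T_w⁴ = 1120/(0.67·5.67×10⁻⁸·0.4072) + (349)⁴
    = 7.241×10¹⁰ + 1.484×10¹⁰ = 8.725×10¹⁰ K⁴.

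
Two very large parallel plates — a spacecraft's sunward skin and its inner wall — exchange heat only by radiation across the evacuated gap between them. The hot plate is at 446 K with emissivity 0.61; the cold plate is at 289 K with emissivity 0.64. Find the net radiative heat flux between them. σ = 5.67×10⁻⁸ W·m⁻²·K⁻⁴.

q ≈ 839 W/m²

For two infinite grey parallel plates, q = σ(T₁⁴ − T₂⁴)/(1/ε₁ + 1/ε₂ − 1).
T₁⁴ − T₂⁴ = 3.957×10¹⁰ − 6.976×10⁹ = 3.259×10¹⁰ K⁴.
1/ε₁ + 1/ε₂ − 1 = 1.639 + 1.562 − 1 = 2.202.
q = 5.67×10⁻⁸ × 3.259×10¹⁰ / 2.202.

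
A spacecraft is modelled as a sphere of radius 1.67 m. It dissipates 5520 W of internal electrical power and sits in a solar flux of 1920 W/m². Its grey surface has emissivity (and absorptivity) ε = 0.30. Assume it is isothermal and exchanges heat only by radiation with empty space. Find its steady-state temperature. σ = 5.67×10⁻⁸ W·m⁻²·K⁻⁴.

At steady state, absorbed solar power + internal power = radiated power.
Absorbed: α·S·A_cross = 0.30·1920·8.762 = 5047 W (cross-section πr²).
Total input = 5047 + 5520 = 10570 W.
Radiated: εσ·A_surf·T⁴ with A_surf = 4πr² = 35.05 m².
T⁴ = 10570/(0.30·5.67×10⁻⁸·35.05) = 1.773×10¹⁰ K⁴.

T ≈ 365 K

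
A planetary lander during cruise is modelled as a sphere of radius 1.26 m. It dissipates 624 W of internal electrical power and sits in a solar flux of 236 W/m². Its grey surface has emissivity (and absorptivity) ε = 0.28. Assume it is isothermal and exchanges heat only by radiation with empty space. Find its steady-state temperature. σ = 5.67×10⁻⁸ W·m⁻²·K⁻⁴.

T ≈ 234 K

At steady state, absorbed solar power + internal power = radiated power.
Absorbed: α·S·A_cross = 0.28·236·4.988 = 329.6 W (cross-section πr²).
Total input = 329.6 + 624 = 953.6 W.
Radiated: εσ·A_surf·T⁴ with A_surf = 4πr² = 19.95 m².
T⁴ = 953.6/(0.28·5.67×10⁻⁸·19.95) = 3.011×10⁹ K⁴.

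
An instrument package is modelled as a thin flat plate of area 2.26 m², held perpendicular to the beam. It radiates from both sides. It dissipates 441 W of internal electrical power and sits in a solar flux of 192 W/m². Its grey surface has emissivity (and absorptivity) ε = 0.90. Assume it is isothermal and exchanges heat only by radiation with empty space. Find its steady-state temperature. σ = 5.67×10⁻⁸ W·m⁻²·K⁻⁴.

T ≈ 245 K

At steady state, absorbed solar power + internal power = radiated power.
Absorbed: α·S·A_cross = 0.90·192·2.260 = 390.5 W (cross-section A).
Total input = 390.5 + 441 = 831.5 W.
Radiated: εσ·A_surf·T⁴ with A_surf = 2A = 4.520 m².
T⁴ = 831.5/(0.90·5.67×10⁻⁸·4.520) = 3.605×10⁹ K⁴.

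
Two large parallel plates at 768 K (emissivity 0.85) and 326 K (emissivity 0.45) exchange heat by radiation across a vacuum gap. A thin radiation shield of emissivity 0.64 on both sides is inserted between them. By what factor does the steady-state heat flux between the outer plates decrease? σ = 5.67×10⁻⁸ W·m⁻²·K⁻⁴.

factor ≈ 1.89

Without shield: q₀ = σΔ(T⁴)/(1/ε₁+1/ε₂−1) with denominator 2.399.
With shield the two gaps are in series; the resistances add: (1/ε₁+1/ε_s−1)+(1/ε_s+1/ε₂−1) = 1.739+2.785 = 4.524.
Heat-flux ratio q₀/q = 4.524/2.399.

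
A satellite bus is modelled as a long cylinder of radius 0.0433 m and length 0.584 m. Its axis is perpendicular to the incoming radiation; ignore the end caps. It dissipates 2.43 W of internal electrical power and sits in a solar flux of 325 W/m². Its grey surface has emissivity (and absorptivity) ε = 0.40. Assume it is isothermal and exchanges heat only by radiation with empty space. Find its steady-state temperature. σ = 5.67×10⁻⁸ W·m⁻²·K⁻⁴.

T ≈ 224 K

At steady state, absorbed solar power + internal power = radiated power.
Absorbed: α·S·A_cross = 0.40·325·0.05057 = 6.575 W (cross-section 2rL).
Total input = 6.575 + 2.43 = 9.005 W.
Radiated: εσ·A_surf·T⁴ with A_surf = 2πrL = 0.1589 m².
T⁴ = 9.005/(0.40·5.67×10⁻⁸·0.1589) = 2.499×10⁹ K⁴.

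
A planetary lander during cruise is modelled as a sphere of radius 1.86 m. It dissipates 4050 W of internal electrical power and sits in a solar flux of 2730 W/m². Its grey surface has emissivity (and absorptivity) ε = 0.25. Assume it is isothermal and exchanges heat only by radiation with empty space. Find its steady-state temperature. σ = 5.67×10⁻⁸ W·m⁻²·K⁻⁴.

T ≈ 369 K

At steady state, absorbed solar power + internal power = radiated power.
Absorbed: α·S·A_cross = 0.25·2730·10.87 = 7418 W (cross-section πr²).
Total input = 7418 + 4050 = 11470 W.
Radiated: εσ·A_surf·T⁴ with A_surf = 4πr² = 43.47 m².
T⁴ = 11470/(0.25·5.67×10⁻⁸·43.47) = 1.861×10¹⁰ K⁴.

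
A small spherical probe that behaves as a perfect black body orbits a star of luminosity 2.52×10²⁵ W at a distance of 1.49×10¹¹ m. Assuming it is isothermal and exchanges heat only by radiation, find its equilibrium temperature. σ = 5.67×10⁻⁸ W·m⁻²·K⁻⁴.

First find the stellar flux at distance d: S = L/(4πd²) = 2.52×10²⁵/(4π·(1.49×10¹¹)²) = 90.33 W/m².
For an isothermal sphere, absorbed (1−a)S·πr² = emitted σ·4πr²·T⁴, so T⁴ = (1−a)S/(4σ).
T⁴ = 1.00·90.33/(4·5.67×10⁻⁸) = 3.983×10⁸ K⁴.

T ≈ 141 K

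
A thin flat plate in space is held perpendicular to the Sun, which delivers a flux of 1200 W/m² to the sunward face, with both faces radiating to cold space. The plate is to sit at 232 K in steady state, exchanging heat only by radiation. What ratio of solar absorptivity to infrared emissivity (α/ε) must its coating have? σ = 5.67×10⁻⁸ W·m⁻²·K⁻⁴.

α/ε ≈ 0.274

Balance: αS·A = εσ·2A·T⁴ ⇒ α/ε = 2σT⁴/S.
α/ε = 2·5.67×10⁻⁸·(232)⁴/1200 = 2·5.67×10⁻⁸·2.897×10⁹/1200.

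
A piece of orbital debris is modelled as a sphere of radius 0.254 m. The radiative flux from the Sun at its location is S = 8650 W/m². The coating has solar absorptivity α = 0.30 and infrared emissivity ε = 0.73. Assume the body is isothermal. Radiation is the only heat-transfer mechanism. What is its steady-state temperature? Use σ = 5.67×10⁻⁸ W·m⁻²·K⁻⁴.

T ≈ 354 K

At equilibrium, absorbed power = emitted power.
Absorbing cross-section = πr² = 0.2027 m²; emitting surface = 4πr² = 0.8107 m² (ratio 4).
αS·A_cross = εσ·A_surf·T⁴  ⇒  T⁴ = αS/(ε·4σ).
T⁴ = 0.300·8650/(0.73·4·5.67×10⁻⁸) = 1.567×10¹⁰ K⁴.
T = (1.567×10¹⁰)^(1/4).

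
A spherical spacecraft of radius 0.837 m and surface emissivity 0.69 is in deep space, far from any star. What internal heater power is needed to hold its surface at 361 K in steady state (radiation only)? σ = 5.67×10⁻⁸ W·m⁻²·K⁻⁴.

P ≈ 5850 W

P = εσ·4πr²·T⁴.
4πr² = 8.804 m²; T⁴ = 1.698×10¹⁰ K⁴.
P = 0.69·5.67×10⁻⁸·8.804·1.698×10¹⁰.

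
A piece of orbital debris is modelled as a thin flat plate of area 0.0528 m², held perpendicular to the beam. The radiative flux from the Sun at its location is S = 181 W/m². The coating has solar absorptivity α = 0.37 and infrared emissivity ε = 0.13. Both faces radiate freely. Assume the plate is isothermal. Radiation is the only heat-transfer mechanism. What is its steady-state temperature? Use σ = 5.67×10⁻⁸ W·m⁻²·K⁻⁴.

At equilibrium, absorbed power = emitted power.
Absorbing cross-section = A = 0.05280 m²; emitting surface = 2A = 0.1056 m² (ratio 2).
αS·A_cross = εσ·A_surf·T⁴  ⇒  T⁴ = αS/(ε·2σ).
T⁴ = 0.370·181/(0.13·2·5.67×10⁻⁸) = 4.543×10⁹ K⁴.
T = (4.543×10⁹)^(1/4).

T ≈ 260 K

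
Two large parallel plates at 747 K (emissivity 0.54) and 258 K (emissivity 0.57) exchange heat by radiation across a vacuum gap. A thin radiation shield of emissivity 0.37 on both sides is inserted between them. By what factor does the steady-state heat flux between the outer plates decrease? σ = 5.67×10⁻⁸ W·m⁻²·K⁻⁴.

Without shield: q₀ = σΔ(T⁴)/(1/ε₁+1/ε₂−1) with denominator 2.606.
With shield the two gaps are in series; the resistances add: (1/ε₁+1/ε_s−1)+(1/ε_s+1/ε₂−1) = 3.555+3.457 = 7.012.
Heat-flux ratio q₀/q = 7.012/2.606.

factor ≈ 2.69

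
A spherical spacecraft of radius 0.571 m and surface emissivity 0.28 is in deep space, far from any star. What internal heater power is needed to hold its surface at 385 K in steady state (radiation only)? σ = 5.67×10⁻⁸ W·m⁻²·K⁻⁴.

P = εσ·4πr²·T⁴.
4πr² = 4.097 m²; T⁴ = 2.197×10¹⁰ K⁴.
P = 0.28·5.67×10⁻⁸·4.097·2.197×10¹⁰.

P ≈ 1430 W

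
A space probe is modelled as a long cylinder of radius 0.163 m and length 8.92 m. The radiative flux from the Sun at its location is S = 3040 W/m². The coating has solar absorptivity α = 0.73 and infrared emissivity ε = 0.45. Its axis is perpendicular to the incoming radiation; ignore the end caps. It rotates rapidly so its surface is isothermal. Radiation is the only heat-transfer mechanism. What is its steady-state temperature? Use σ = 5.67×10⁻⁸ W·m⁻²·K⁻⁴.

At equilibrium, absorbed power = emitted power.
Absorbing cross-section = 2rL = 2.908 m²; emitting surface = 2πrL = 9.136 m² (ratio π).
αS·A_cross = εσ·A_surf·T⁴  ⇒  T⁴ = αS/(ε·πσ).
T⁴ = 0.730·3040/(0.45·π·5.67×10⁻⁸) = 2.769×10¹⁰ K⁴.
T = (2.769×10¹⁰)^(1/4).

T ≈ 408 K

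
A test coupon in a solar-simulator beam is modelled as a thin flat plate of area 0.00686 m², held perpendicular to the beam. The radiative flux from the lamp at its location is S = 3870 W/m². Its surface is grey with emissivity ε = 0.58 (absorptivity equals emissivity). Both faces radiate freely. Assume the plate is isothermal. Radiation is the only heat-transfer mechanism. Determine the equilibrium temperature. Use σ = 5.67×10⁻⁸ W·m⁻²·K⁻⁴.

T ≈ 430 K

At equilibrium, absorbed power = emitted power.
Absorbing cross-section = A = 0.006860 m²; emitting surface = 2A = 0.01372 m² (ratio 2).
εS·A_cross = εσ·A_surf·T⁴  ⇒  T⁴ = S/(2σ)   (ε cancels).
T⁴ = 3870/(2·5.67×10⁻⁸) = 3.413×10¹⁰ K⁴.
T = (3.413×10¹⁰)^(1/4).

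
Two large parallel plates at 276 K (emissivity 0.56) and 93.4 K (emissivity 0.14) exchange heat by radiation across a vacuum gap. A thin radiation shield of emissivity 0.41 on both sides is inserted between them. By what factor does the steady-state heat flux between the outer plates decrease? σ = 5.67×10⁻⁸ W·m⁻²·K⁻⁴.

factor ≈ 1.49

Without shield: q₀ = σΔ(T⁴)/(1/ε₁+1/ε₂−1) with denominator 7.929.
With shield the two gaps are in series; the resistances add: (1/ε₁+1/ε_s−1)+(1/ε_s+1/ε₂−1) = 3.225+8.582 = 11.81.
Heat-flux ratio q₀/q = 11.81/7.929.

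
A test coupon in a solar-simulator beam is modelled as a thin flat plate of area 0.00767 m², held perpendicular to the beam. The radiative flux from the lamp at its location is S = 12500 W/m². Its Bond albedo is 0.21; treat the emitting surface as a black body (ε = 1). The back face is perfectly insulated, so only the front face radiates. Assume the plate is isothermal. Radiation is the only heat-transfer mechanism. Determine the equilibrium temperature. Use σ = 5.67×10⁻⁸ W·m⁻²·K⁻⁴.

At equilibrium, absorbed power = emitted power.
Absorbing cross-section = A = 0.007670 m²; emitting surface = A = 0.007670 m² (ratio 1).
(1−a)S·A_cross = εσ·A_surf·T⁴  ⇒  T⁴ = (1−a)S/(1σ).
T⁴ = 0.790·12500/(1·5.67×10⁻⁸) = 1.742×10¹¹ K⁴.
T = (1.742×10¹¹)^(1/4).

T ≈ 646 K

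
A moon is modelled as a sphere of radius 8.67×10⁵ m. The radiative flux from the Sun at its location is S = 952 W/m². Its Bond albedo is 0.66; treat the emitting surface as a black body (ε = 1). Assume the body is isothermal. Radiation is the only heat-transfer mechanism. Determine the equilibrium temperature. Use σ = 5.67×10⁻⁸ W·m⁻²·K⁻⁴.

T ≈ 194 K

At equilibrium, absorbed power = emitted power.
Absorbing cross-section = πr² = 2.362×10¹² m²; emitting surface = 4πr² = 9.446×10¹² m² (ratio 4).
(1−a)S·A_cross = εσ·A_surf·T⁴  ⇒  T⁴ = (1−a)S/(4σ).
T⁴ = 0.340·952/(4·5.67×10⁻⁸) = 1.427×10⁹ K⁴.
T = (1.427×10⁹)^(1/4).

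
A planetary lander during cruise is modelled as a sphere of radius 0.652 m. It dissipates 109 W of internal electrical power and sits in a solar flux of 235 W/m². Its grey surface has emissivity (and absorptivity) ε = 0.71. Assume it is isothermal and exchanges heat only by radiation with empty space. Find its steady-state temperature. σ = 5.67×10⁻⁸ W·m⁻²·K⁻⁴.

T ≈ 198 K

At steady state, absorbed solar power + internal power = radiated power.
Absorbed: α·S·A_cross = 0.71·235·1.336 = 222.8 W (cross-section πr²).
Total input = 222.8 + 109 = 331.8 W.
Radiated: εσ·A_surf·T⁴ with A_surf = 4πr² = 5.342 m².
T⁴ = 331.8/(0.71·5.67×10⁻⁸·5.342) = 1.543×10⁹ K⁴.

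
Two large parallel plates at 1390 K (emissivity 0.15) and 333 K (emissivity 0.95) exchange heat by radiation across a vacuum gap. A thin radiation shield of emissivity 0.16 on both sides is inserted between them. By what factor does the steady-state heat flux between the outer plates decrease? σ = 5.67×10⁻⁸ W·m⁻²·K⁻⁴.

Without shield: q₀ = σΔ(T⁴)/(1/ε₁+1/ε₂−1) with denominator 6.719.
With shield the two gaps are in series; the resistances add: (1/ε₁+1/ε_s−1)+(1/ε_s+1/ε₂−1) = 11.92+6.303 = 18.22.
Heat-flux ratio q₀/q = 18.22/6.719.

factor ≈ 2.71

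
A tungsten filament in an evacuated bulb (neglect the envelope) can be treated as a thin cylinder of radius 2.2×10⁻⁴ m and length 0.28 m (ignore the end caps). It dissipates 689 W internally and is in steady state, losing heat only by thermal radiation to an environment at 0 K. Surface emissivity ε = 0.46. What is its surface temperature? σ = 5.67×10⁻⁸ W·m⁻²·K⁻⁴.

T ≈ 2870 K

Steady state: internal power = radiated power, P = εσA T⁴.
Radiating area A = 2πrL = 3.870×10⁻⁴ m².
T⁴ = P/(εσA) = 689/(0.46·5.67×10⁻⁸·3.870×10⁻⁴) = 6.825×10¹³ K⁴.
T = (6.825×10¹³)^(1/4).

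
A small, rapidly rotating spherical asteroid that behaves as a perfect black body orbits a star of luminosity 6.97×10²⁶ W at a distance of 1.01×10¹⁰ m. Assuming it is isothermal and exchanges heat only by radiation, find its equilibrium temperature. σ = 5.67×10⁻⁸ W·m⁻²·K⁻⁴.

T ≈ 1240 K

First find the stellar flux at distance d: S = L/(4πd²) = 6.97×10²⁶/(4π·(1.01×10¹⁰)²) = 5.437×10⁵ W/m².
For an isothermal sphere, absorbed (1−a)S·πr² = emitted σ·4πr²·T⁴, so T⁴ = (1−a)S/(4σ).
T⁴ = 1.00·5.437×10⁵/(4·5.67×10⁻⁸) = 2.397×10¹² K⁴.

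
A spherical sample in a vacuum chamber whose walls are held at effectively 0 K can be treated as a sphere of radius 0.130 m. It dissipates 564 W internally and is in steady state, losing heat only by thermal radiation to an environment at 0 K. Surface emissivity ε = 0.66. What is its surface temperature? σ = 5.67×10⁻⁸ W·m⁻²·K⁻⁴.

T ≈ 516 K

Steady state: internal power = radiated power, P = εσA T⁴.
Radiating area A = 4πr² = 0.2124 m².
T⁴ = P/(εσA) = 564/(0.66·5.67×10⁻⁸·0.2124) = 7.097×10¹⁰ K⁴.
T = (7.097×10¹⁰)^(1/4).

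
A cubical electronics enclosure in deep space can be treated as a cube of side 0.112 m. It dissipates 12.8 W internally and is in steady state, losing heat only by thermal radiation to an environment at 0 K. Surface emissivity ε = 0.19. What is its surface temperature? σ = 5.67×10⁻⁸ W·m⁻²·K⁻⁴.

T ≈ 354 K

Steady state: internal power = radiated power, P = εσA T⁴.
Radiating area A = 6L² = 0.07526 m².
T⁴ = P/(εσA) = 12.8/(0.19·5.67×10⁻⁸·0.07526) = 1.579×10¹⁰ K⁴.
T = (1.579×10¹⁰)^(1/4).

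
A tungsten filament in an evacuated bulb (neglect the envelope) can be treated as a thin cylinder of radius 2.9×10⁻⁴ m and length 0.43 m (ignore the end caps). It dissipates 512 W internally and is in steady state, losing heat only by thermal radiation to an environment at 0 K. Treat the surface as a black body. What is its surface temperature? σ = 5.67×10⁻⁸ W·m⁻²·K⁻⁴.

T ≈ 1840 K

Steady state: internal power = radiated power, P = εσA T⁴.
Radiating area A = 2πrL = 7.835×10⁻⁴ m².
T⁴ = P/(εσA) = 512/(1.0·5.67×10⁻⁸·7.835×10⁻⁴) = 1.152×10¹³ K⁴.
T = (1.152×10¹³)^(1/4).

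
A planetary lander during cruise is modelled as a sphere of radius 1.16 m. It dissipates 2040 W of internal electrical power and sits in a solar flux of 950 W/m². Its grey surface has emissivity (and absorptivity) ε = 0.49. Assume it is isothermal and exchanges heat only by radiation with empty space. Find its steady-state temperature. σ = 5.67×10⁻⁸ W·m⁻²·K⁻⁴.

T ≈ 304 K

At steady state, absorbed solar power + internal power = radiated power.
Absorbed: α·S·A_cross = 0.49·950·4.227 = 1968 W (cross-section πr²).
Total input = 1968 + 2040 = 4008 W.
Radiated: εσ·A_surf·T⁴ with A_surf = 4πr² = 16.91 m².
T⁴ = 4008/(0.49·5.67×10⁻⁸·16.91) = 8.531×10⁹ K⁴.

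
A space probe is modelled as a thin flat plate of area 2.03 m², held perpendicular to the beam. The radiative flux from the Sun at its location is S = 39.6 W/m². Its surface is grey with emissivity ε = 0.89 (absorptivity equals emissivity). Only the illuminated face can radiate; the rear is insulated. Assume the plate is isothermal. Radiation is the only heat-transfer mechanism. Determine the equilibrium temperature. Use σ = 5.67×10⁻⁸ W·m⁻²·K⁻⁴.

T ≈ 163 K

At equilibrium, absorbed power = emitted power.
Absorbing cross-section = A = 2.030 m²; emitting surface = A = 2.030 m² (ratio 1).
εS·A_cross = εσ·A_surf·T⁴  ⇒  T⁴ = S/(1σ)   (ε cancels).
T⁴ = 39.6/(1·5.67×10⁻⁸) = 6.984×10⁸ K⁴.
T = (6.984×10⁸)^(1/4).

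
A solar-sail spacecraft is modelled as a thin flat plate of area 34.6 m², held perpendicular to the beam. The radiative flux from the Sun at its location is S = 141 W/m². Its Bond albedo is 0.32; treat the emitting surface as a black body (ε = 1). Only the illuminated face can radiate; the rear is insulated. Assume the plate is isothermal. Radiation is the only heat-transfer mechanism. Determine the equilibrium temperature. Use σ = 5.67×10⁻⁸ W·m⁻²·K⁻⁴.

T ≈ 203 K

At equilibrium, absorbed power = emitted power.
Absorbing cross-section = A = 34.60 m²; emitting surface = A = 34.60 m² (ratio 1).
(1−a)S·A_cross = εσ·A_surf·T⁴  ⇒  T⁴ = (1−a)S/(1σ).
T⁴ = 0.680·141/(1·5.67×10⁻⁸) = 1.691×10⁹ K⁴.
T = (1.691×10⁹)^(1/4).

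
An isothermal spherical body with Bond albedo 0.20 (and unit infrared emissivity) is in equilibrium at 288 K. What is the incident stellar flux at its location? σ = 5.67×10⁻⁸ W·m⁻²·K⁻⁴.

(1−a)S·πr² = σ·4πr²·T⁴ ⇒ S = 4σT⁴/(1−a).
S = 4·5.67×10⁻⁸·6.880×10⁹/0.800.

S ≈ 1950 W/m²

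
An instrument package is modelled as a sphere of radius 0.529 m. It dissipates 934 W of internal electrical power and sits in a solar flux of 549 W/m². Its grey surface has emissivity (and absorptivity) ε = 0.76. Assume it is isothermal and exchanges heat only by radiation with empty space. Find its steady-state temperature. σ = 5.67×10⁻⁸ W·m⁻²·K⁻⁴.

T ≈ 304 K

At steady state, absorbed solar power + internal power = radiated power.
Absorbed: α·S·A_cross = 0.76·549·0.8791 = 366.8 W (cross-section πr²).
Total input = 366.8 + 934 = 1301 W.
Radiated: εσ·A_surf·T⁴ with A_surf = 4πr² = 3.517 m².
T⁴ = 1301/(0.76·5.67×10⁻⁸·3.517) = 8.584×10⁹ K⁴.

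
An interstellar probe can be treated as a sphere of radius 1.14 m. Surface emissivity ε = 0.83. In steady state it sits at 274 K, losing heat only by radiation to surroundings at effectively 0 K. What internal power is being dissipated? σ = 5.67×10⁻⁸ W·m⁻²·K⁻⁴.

Steady state: P = εσA T⁴.
A = 4πr² = 16.33 m²; T⁴ = (274)⁴ = 5.636×10⁹ K⁴.
P = 0.83 × 5.67×10⁻⁸ × 16.33 × 5.636×10⁹.

P ≈ 4330 W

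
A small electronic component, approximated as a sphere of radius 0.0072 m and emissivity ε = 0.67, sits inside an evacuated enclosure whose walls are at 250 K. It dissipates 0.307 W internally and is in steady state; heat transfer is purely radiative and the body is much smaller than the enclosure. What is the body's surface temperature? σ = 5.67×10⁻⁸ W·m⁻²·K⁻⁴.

T ≈ 357 K

For a small grey body in a large enclosure, net radiated power = εσA(T⁴ − T_w⁴).
Steady state: P = εσA(T⁴ − T_w⁴) with A = 4πr² = 6.514×10⁻⁴ m².
T⁴ = P/(εσA) + T_w⁴ = 0.307/(0.67·5.67×10⁻⁸·6.514×10⁻⁴) + (250)⁴
    = 1.241×10¹⁰ + 3.906×10⁹ = 1.631×10¹⁰ K⁴.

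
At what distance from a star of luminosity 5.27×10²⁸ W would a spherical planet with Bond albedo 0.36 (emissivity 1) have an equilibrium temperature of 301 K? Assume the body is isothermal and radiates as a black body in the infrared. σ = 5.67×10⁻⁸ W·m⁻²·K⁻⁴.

d ≈ 1.20×10¹² m

For an isothermal black-emitting sphere, (1−a)S·πr² = σ·4πr²·T⁴ ⇒ S = 4σT⁴/(1−a).
S = 4·5.67×10⁻⁸·(301)⁴/0.640 = 2909 W/m².
Flux falls as S = L/(4πd²), so d = √(L/(4πS)) = √(5.27×10²⁸/(4π·2909)).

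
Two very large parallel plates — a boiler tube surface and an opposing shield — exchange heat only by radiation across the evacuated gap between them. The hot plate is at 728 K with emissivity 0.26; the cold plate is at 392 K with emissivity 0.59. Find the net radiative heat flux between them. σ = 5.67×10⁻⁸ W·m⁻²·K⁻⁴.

For two infinite grey parallel plates, q = σ(T₁⁴ − T₂⁴)/(1/ε₁ + 1/ε₂ − 1).
T₁⁴ − T₂⁴ = 2.809×10¹¹ − 2.361×10¹⁰ = 2.573×10¹¹ K⁴.
1/ε₁ + 1/ε₂ − 1 = 3.846 + 1.695 − 1 = 4.541.
q = 5.67×10⁻⁸ × 2.573×10¹¹ / 4.541.

q ≈ 3210 W/m²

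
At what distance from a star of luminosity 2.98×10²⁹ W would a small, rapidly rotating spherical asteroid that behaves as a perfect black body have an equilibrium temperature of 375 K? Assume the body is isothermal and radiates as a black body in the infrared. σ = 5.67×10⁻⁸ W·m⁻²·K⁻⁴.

d ≈ 2.30×10¹² m

For an isothermal black-emitting sphere, (1−a)S·πr² = σ·4πr²·T⁴ ⇒ S = 4σT⁴/(1−a).
S = 4·5.67×10⁻⁸·(375)⁴/1.00 = 4485 W/m².
Flux falls as S = L/(4πd²), so d = √(L/(4πS)) = √(2.98×10²⁹/(4π·4485)).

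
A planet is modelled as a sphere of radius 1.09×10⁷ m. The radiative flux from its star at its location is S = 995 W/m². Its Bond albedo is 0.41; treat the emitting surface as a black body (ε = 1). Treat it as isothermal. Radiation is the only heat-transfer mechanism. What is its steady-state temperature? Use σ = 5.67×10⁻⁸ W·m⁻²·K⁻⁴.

T ≈ 226 K

At equilibrium, absorbed power = emitted power.
Absorbing cross-section = πr² = 3.733×10¹⁴ m²; emitting surface = 4πr² = 1.493×10¹⁵ m² (ratio 4).
(1−a)S·A_cross = εσ·A_surf·T⁴  ⇒  T⁴ = (1−a)S/(4σ).
T⁴ = 0.590·995/(4·5.67×10⁻⁸) = 2.588×10⁹ K⁴.
T = (2.588×10⁹)^(1/4).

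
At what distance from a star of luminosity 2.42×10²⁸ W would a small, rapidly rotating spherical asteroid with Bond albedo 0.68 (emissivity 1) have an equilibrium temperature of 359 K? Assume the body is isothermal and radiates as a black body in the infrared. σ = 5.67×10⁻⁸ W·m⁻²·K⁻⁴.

For an isothermal black-emitting sphere, (1−a)S·πr² = σ·4πr²·T⁴ ⇒ S = 4σT⁴/(1−a).
S = 4·5.67×10⁻⁸·(359)⁴/0.320 = 11770 W/m².
Flux falls as S = L/(4πd²), so d = √(L/(4πS)) = √(2.42×10²⁸/(4π·11770)).

d ≈ 4.04×10¹¹ m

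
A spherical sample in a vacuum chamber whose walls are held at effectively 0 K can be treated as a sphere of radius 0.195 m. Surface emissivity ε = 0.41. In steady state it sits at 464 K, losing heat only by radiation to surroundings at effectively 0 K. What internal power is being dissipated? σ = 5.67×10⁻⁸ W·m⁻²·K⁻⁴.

P ≈ 515 W

Steady state: P = εσA T⁴.
A = 4πr² = 0.4778 m²; T⁴ = (464)⁴ = 4.635×10¹⁰ K⁴.
P = 0.41 × 5.67×10⁻⁸ × 0.4778 × 4.635×10¹⁰.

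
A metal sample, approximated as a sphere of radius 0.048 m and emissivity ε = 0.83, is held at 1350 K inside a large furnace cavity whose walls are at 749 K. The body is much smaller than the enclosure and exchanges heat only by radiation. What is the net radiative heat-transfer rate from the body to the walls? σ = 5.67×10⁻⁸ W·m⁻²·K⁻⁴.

For a small grey body in a large enclosure: P_net = εσA(T_body⁴ − T_wall⁴).
A = 4πr² = 0.02895 m²; T_body⁴ − T_wall⁴ = 3.322×10¹² − 3.147×10¹¹ = 3.007×10¹² K⁴.
|P_net| = 0.83·5.67×10⁻⁸·0.02895·3.007×10¹².

P_net ≈ 4100 W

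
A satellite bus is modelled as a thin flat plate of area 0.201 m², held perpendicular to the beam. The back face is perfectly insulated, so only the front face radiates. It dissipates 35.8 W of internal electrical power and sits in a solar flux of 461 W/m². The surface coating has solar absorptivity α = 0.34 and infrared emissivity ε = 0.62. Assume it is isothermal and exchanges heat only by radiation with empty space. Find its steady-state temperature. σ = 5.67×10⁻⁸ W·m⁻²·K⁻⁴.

T ≈ 312 K

At steady state, absorbed solar power + internal power = radiated power.
Absorbed: α·S·A_cross = 0.34·461·0.2010 = 31.50 W (cross-section A).
Total input = 31.50 + 35.8 = 67.30 W.
Radiated: εσ·A_surf·T⁴ with A_surf = A = 0.2010 m².
T⁴ = 67.30/(0.62·5.67×10⁻⁸·0.2010) = 9.525×10⁹ K⁴.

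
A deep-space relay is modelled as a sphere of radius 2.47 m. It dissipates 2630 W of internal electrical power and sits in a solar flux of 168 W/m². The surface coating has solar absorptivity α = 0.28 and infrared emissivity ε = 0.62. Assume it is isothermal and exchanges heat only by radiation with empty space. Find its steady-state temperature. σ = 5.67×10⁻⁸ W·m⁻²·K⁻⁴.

T ≈ 190 K

At steady state, absorbed solar power + internal power = radiated power.
Absorbed: α·S·A_cross = 0.28·168·19.17 = 901.6 W (cross-section πr²).
Total input = 901.6 + 2630 = 3532 W.
Radiated: εσ·A_surf·T⁴ with A_surf = 4πr² = 76.67 m².
T⁴ = 3532/(0.62·5.67×10⁻⁸·76.67) = 1.310×10⁹ K⁴.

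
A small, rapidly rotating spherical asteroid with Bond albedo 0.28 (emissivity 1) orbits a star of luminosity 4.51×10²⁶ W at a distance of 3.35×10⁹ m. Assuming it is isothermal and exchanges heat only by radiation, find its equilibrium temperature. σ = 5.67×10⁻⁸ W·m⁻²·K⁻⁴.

T ≈ 1790 K

First find the stellar flux at distance d: S = L/(4πd²) = 4.51×10²⁶/(4π·(3.35×10⁹)²) = 3.198×10⁶ W/m².
For an isothermal sphere, absorbed (1−a)S·πr² = emitted σ·4πr²·T⁴, so T⁴ = (1−a)S/(4σ).
T⁴ = 0.720·3.198×10⁶/(4·5.67×10⁻⁸) = 1.015×10¹³ K⁴.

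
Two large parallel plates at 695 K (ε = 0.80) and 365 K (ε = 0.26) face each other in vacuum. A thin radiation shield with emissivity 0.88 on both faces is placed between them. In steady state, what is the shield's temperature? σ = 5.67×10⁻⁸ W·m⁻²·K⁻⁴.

T_s ≈ 649 K

In steady state the net flux on the hot side equals that on the cold side.
σ(T₁⁴−T_s⁴)/D₁ = σ(T_s⁴−T₂⁴)/D₂, with D₁ = 1/ε₁+1/ε_s−1 = 1.386, D₂ = 1/ε_s+1/ε₂−1 = 3.983.
Solve for T_s⁴: T_s⁴ = (D₂·T₁⁴ + D₁·T₂⁴)/(D₁+D₂) = 1.776×10¹¹ K⁴.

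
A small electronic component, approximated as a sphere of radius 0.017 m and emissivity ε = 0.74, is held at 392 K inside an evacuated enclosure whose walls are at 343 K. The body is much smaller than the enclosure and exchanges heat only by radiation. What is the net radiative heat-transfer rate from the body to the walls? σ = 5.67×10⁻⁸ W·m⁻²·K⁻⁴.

For a small grey body in a large enclosure: P_net = εσA(T_body⁴ − T_wall⁴).
A = 4πr² = 0.003632 m²; T_body⁴ − T_wall⁴ = 2.361×10¹⁰ − 1.384×10¹⁰ = 9.771×10⁹ K⁴.
|P_net| = 0.74·5.67×10⁻⁸·0.003632·9.771×10⁹.

P_net ≈ 1.49 W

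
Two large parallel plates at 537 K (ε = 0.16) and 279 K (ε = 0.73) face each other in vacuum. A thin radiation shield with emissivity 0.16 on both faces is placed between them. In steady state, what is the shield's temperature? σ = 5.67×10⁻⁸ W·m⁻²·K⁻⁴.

In steady state the net flux on the hot side equals that on the cold side.
σ(T₁⁴−T_s⁴)/D₁ = σ(T_s⁴−T₂⁴)/D₂, with D₁ = 1/ε₁+1/ε_s−1 = 11.50, D₂ = 1/ε_s+1/ε₂−1 = 6.620.
Solve for T_s⁴: T_s⁴ = (D₂·T₁⁴ + D₁·T₂⁴)/(D₁+D₂) = 3.423×10¹⁰ K⁴.

T_s ≈ 430 K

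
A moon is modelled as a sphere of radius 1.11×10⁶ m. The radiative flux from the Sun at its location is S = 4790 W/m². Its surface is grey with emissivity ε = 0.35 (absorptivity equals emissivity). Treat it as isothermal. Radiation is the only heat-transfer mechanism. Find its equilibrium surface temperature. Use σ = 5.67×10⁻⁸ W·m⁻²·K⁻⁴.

T ≈ 381 K

At equilibrium, absorbed power = emitted power.
Absorbing cross-section = πr² = 3.871×10¹² m²; emitting surface = 4πr² = 1.548×10¹³ m² (ratio 4).
εS·A_cross = εσ·A_surf·T⁴  ⇒  T⁴ = S/(4σ)   (ε cancels).
T⁴ = 4790/(4·5.67×10⁻⁸) = 2.112×10¹⁰ K⁴.
T = (2.112×10¹⁰)^(1/4).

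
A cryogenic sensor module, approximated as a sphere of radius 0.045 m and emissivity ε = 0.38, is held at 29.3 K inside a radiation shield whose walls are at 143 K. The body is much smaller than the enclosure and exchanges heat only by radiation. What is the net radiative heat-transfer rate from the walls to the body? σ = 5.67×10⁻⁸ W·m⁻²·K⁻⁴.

P_net ≈ 0.229 W

For a small grey body in a large enclosure: P_net = εσA(T_body⁴ − T_wall⁴).
A = 4πr² = 0.02545 m²; T_body⁴ − T_wall⁴ = 7.370×10⁵ − 4.182×10⁸ = -4.174×10⁸ K⁴.
|P_net| = 0.38·5.67×10⁻⁸·0.02545·4.174×10⁸.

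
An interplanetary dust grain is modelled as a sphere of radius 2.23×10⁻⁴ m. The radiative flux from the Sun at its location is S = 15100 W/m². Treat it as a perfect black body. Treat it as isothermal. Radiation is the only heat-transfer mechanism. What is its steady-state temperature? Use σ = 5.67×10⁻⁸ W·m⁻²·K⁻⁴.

At equilibrium, absorbed power = emitted power.
Absorbing cross-section = πr² = 1.562×10⁻⁷ m²; emitting surface = 4πr² = 6.249×10⁻⁷ m² (ratio 4).
S·A_cross = εσ·A_surf·T⁴  ⇒  T⁴ = S/(4σ).
T⁴ = 1.00·15100/(4·5.67×10⁻⁸) = 6.658×10¹⁰ K⁴.
T = (6.658×10¹⁰)^(1/4).

T ≈ 508 K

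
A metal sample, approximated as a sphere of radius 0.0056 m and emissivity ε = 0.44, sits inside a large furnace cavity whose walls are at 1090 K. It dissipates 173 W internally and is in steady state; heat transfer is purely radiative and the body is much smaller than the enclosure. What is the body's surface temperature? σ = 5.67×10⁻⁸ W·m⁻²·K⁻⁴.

For a small grey body in a large enclosure, net radiated power = εσA(T⁴ − T_w⁴).
Steady state: P = εσA(T⁴ − T_w⁴) with A = 4πr² = 3.941×10⁻⁴ m².
T⁴ = P/(εσA) + T_w⁴ = 173/(0.44·5.67×10⁻⁸·3.941×10⁻⁴) + (1090)⁴
    = 1.760×10¹³ + 1.412×10¹² = 1.901×10¹³ K⁴.

T ≈ 2090 K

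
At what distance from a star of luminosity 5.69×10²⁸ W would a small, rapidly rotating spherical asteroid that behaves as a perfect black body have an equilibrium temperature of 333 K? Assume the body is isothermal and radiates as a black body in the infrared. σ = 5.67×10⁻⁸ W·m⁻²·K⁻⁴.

d ≈ 1.27×10¹² m

For an isothermal black-emitting sphere, (1−a)S·πr² = σ·4πr²·T⁴ ⇒ S = 4σT⁴/(1−a).
S = 4·5.67×10⁻⁸·(333)⁴/1.00 = 2789 W/m².
Flux falls as S = L/(4πd²), so d = √(L/(4πS)) = √(5.69×10²⁸/(4π·2789)).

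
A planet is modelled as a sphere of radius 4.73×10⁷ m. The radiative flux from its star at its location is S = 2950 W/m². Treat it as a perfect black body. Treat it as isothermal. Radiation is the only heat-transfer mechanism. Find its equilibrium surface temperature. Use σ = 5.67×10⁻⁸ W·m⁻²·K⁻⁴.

At equilibrium, absorbed power = emitted power.
Absorbing cross-section = πr² = 7.029×10¹⁵ m²; emitting surface = 4πr² = 2.811×10¹⁶ m² (ratio 4).
S·A_cross = εσ·A_surf·T⁴  ⇒  T⁴ = S/(4σ).
T⁴ = 1.00·2950/(4·5.67×10⁻⁸) = 1.301×10¹⁰ K⁴.
T = (1.301×10¹⁰)^(1/4).

T ≈ 338 K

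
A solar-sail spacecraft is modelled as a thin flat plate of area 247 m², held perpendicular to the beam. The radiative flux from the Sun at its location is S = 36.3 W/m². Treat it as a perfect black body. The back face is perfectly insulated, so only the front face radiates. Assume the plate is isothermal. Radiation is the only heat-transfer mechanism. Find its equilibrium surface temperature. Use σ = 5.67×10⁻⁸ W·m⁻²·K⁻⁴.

At equilibrium, absorbed power = emitted power.
Absorbing cross-section = A = 247.0 m²; emitting surface = A = 247.0 m² (ratio 1).
S·A_cross = εσ·A_surf·T⁴  ⇒  T⁴ = S/(1σ).
T⁴ = 1.00·36.3/(1·5.67×10⁻⁸) = 6.402×10⁸ K⁴.
T = (6.402×10⁸)^(1/4).

T ≈ 159 K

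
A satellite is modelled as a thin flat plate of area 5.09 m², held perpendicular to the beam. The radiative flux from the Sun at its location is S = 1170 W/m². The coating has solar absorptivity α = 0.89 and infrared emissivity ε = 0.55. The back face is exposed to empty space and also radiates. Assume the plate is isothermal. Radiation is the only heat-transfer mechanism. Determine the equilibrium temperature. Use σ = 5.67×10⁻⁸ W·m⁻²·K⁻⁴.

T ≈ 359 K

At equilibrium, absorbed power = emitted power.
Absorbing cross-section = A = 5.090 m²; emitting surface = 2A = 10.18 m² (ratio 2).
αS·A_cross = εσ·A_surf·T⁴  ⇒  T⁴ = αS/(ε·2σ).
T⁴ = 0.890·1170/(0.55·2·5.67×10⁻⁸) = 1.670×10¹⁰ K⁴.
T = (1.670×10¹⁰)^(1/4).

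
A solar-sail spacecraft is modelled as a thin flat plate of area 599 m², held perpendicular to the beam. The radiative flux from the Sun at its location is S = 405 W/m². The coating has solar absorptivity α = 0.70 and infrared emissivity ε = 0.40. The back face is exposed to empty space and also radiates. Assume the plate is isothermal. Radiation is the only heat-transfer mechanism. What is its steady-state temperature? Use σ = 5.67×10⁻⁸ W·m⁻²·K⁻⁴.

At equilibrium, absorbed power = emitted power.
Absorbing cross-section = A = 599.0 m²; emitting surface = 2A = 1198 m² (ratio 2).
αS·A_cross = εσ·A_surf·T⁴  ⇒  T⁴ = αS/(ε·2σ).
T⁴ = 0.700·405/(0.40·2·5.67×10⁻⁸) = 6.250×10⁹ K⁴.
T = (6.250×10⁹)^(1/4).

T ≈ 281 K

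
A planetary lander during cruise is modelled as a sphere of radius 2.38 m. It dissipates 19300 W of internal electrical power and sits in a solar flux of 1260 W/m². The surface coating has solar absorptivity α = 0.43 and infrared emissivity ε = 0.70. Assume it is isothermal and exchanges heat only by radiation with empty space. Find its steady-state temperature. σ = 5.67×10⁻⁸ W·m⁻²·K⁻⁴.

T ≈ 318 K

At steady state, absorbed solar power + internal power = radiated power.
Absorbed: α·S·A_cross = 0.43·1260·17.80 = 9641 W (cross-section πr²).
Total input = 9641 + 19300 = 28940 W.
Radiated: εσ·A_surf·T⁴ with A_surf = 4πr² = 71.18 m².
T⁴ = 28940/(0.70·5.67×10⁻⁸·71.18) = 1.024×10¹⁰ K⁴.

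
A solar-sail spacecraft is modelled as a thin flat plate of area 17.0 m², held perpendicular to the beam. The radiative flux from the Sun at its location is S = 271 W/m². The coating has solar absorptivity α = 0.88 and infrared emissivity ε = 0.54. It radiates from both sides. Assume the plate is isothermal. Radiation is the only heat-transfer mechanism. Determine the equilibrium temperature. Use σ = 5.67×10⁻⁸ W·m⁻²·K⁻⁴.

T ≈ 250 K

At equilibrium, absorbed power = emitted power.
Absorbing cross-section = A = 17.00 m²; emitting surface = 2A = 34.00 m² (ratio 2).
αS·A_cross = εσ·A_surf·T⁴  ⇒  T⁴ = αS/(ε·2σ).
T⁴ = 0.880·271/(0.54·2·5.67×10⁻⁸) = 3.894×10⁹ K⁴.
T = (3.894×10⁹)^(1/4).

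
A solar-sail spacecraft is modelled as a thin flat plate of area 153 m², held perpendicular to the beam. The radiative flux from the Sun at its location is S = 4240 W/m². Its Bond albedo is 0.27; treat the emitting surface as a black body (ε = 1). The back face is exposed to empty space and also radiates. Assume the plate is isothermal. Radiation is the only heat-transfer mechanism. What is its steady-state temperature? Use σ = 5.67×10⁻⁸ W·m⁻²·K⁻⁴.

At equilibrium, absorbed power = emitted power.
Absorbing cross-section = A = 153.0 m²; emitting surface = 2A = 306.0 m² (ratio 2).
(1−a)S·A_cross = εσ·A_surf·T⁴  ⇒  T⁴ = (1−a)S/(2σ).
T⁴ = 0.730·4240/(2·5.67×10⁻⁸) = 2.729×10¹⁰ K⁴.
T = (2.729×10¹⁰)^(1/4).

T ≈ 406 K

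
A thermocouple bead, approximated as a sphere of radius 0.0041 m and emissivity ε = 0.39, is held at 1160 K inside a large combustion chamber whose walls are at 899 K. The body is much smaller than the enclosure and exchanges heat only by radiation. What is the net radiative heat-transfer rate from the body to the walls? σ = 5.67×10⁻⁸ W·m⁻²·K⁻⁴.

For a small grey body in a large enclosure: P_net = εσA(T_body⁴ − T_wall⁴).
A = 4πr² = 2.112×10⁻⁴ m²; T_body⁴ − T_wall⁴ = 1.811×10¹² − 6.532×10¹¹ = 1.157×10¹² K⁴.
|P_net| = 0.39·5.67×10⁻⁸·2.112×10⁻⁴·1.157×10¹².

P_net ≈ 5.41 W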